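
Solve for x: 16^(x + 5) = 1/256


Express both sides with the same base.
1/256 = 16^(-2)
Since the bases match, equate exponents: x + 5 = -2
So x = -2 - (5) = -7

x = -7


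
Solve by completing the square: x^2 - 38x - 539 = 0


Start: x^2 - 38x - 539 = 0
Move constant: x^2 - 38x = 539
Half of -38 is -19, squared is 361
Add 361 to both sides: x^2 - 38x + 361 = 900
(x - 19)^2 = 900
x - 19 = ±30
x = 19 + 30 = 49 or x = 19 - 30 = -11

x = -11, x = 49


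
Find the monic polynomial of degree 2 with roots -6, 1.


A monic polynomial with roots -6, 1 is:
p(x) = (x + 6)(x - 1)
After multiplying by (x + 6): x + 6
After multiplying by (x - 1): x^2 + 5x - 6

x^2 + 5x - 6


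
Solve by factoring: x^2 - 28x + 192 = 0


We need two numbers that multiply to 192 and add to -28.
Those numbers are -12 and -16 (since (-12) * (-16) = 192 and (-12) + (-16) = -28).
So x^2 - 28x + 192 = (x - 12)(x - 16) = 0
Setting each factor to zero: x = 12 or x = 16

x = 12, x = 16


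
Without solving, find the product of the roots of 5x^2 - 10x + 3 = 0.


By Vieta's formulas for ax^2 + bx + c = 0:
  Sum of roots = -b/a
  Product of roots = c/a

Here a = 5, b = -10, c = 3
Sum = -(-10)/5 = 2
Product = 3/5 = 3/5

Product = 3/5


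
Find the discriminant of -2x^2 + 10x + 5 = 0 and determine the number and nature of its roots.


For ax^2 + bx + c = 0, discriminant D = b^2 - 4ac
Here a = -2, b = 10, c = 5
D = (10)^2 - 4(-2)(5) = 100 + 40 = 140

D = 140 > 0 but not a perfect square
The equation has 2 distinct real irrational roots.

Discriminant = 140, 2 distinct real irrational roots


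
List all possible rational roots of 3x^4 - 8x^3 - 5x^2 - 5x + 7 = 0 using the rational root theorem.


Rational root theorem: possible roots are ±p/q where:
  p divides the constant term (7): p ∈ {1, 7}
  q divides the leading coefficient (3): q ∈ {1, 3}

All possible rational roots: -7, -7/3, -1, -1/3, 1/3, 1, 7/3, 7

-7, -7/3, -1, -1/3, 1/3, 1, 7/3, 7


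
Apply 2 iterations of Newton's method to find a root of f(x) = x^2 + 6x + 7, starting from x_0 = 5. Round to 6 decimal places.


Newton's method: x_(n+1) = x_n - f(x_n)/f'(x_n)
f(x) = x^2 + 6x + 7
f'(x) = 2x + 6

Iteration 1:
  f(5.000000) = 62.000000
  f'(5.000000) = 16.000000
  x_1 = 5.000000 - (62.000000)/(16.000000) = 1.125000

Iteration 2:
  f(1.125000) = 15.015625
  f'(1.125000) = 8.250000
  x_2 = 1.125000 - (15.015625)/(8.250000) = -0.695076

x_2 = -0.695076


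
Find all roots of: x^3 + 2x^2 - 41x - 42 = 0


Let p(x) = x^3 + 2x^2 - 41x - 42. By the rational root theorem (leading coefficient 1), any rational root is an integer divisor of 42: try ±1, ±2, ... in turn.
Test x = 1: value = -80 ≠ 0.
Test x = -1: value = 0 ✓, so (x + 1) is a factor.
Synthetic division by (x + 1): bring down 1; 1(-1) + 2 = 1; 1(-1) - 41 = -42; (-42)(-1) - 42 = 0 → quotient x^2 + x - 42, remainder 0.
Solve the quadratic x^2 + x - 42 = 0: discriminant = 1^2 - 4(1)(-42) = 1 + 168 = 169.
sqrt(169) = 13, so x = (-1 ± 13)/2: x = 6 or x = -7.
Collecting all roots found:

x = -7, x = -1, x = 6


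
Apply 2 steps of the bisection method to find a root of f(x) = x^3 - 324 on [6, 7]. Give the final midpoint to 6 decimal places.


f(x) = x^3 - 324
f(6) = -108 < 0
f(7) = 19 > 0

Step 1: midpoint = (6.000000 + 7.000000)/2 = 6.500000
  f(6.500000) = -49.375000
  f(mid) < 0, so root is in [6.500000, 7.000000]

Step 2: midpoint = (6.500000 + 7.000000)/2 = 6.750000
  f(6.750000) = -16.453125
  f(mid) < 0, so root is in [6.750000, 7.000000]

midpoint = 6.750000


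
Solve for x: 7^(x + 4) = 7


Express both sides with the same base.
7 = 7^1
Since the bases match, equate exponents: x + 4 = 1
So x = 1 - (4) = -3

x = -3


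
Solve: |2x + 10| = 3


An absolute value equation |expr| = 3 gives two cases:
Case 1: 2x + 10 = 3
  2x = -7, so x = -7/2
Case 2: 2x + 10 = -3
  2x = -13, so x = -13/2

x = -13/2, x = -7/2


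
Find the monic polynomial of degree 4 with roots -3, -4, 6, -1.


A monic polynomial with roots -3, -4, 6, -1 is:
p(x) = (x + 3)(x + 4)(x - 6)(x + 1)
After multiplying by (x + 3): x + 3
After multiplying by (x + 4): x^2 + 7x + 12
After multiplying by (x - 6): x^3 + x^2 - 30x - 72
After multiplying by (x + 1): x^4 + 2x^3 - 29x^2 - 102x - 72

x^4 + 2x^3 - 29x^2 - 102x - 72


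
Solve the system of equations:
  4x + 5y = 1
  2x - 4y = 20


Using Cramer's rule:
Determinant D = (4)(-4) - (2)(5) = -16 - 10 = -26
Dx = (1)(-4) - (20)(5) = -4 - 100 = -104
Dy = (4)(20) - (2)(1) = 80 - 2 = 78
x = Dx/D = -104/-26 = 4
y = Dy/D = 78/-26 = -3

x = 4, y = -3


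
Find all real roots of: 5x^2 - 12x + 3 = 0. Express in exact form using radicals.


Using the quadratic formula: x = (-b ± sqrt(b^2 - 4ac)) / (2a)
Here a = 5, b = -12, c = 3
Discriminant = b^2 - 4ac = (-12)^2 - 4(5)(3) = 144 - 60 = 84
Since discriminant = 84 > 0, there are two real roots.
x = (12 ± 2*sqrt(21)) / 10
Simplifying: x = (6 ± sqrt(21)) / 5
Numerically: x ≈ 2.1165 or x ≈ 0.2835

x = (6 + sqrt(21)) / 5 or x = (6 - sqrt(21)) / 5


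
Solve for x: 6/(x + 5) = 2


Multiply both sides by (x + 5): 6 = 2(x + 5)
Distribute: 6 = 2x + 10
2x = 6 - 10 = -4
x = -2

x = -2


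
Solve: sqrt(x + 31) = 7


Square both sides: x + 31 = 7^2 = 49
x = 49 - 31 = 18
x = 18
Check: sqrt(1*18 + 31) = sqrt(49) = 7 ✓

x = 18


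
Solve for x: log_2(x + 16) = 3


Convert to exponential form: x + 16 = 2^3 = 8
x = 8 - 16 = -8
Check: log_2(-8 + 16) = log_2(8) = log_2(8) = 3 ✓

x = -8


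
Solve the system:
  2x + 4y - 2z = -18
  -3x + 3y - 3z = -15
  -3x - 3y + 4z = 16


Using Cramer's rule. Expand each determinant along the first row.
D  = 2*[3*4 - (-3)*(-3)] - 4*[(-3)*4 - (-3)*(-3)] + (-2)*[(-3)*(-3) - 3*(-3)]
  = 2*(3) - 4*(-21) + (-2)*(18) = 54
Dx = (-18)*[3*4 - (-3)*(-3)] - 4*[(-15)*4 - (-3)*16] + (-2)*[(-15)*(-3) - 3*16]
  = (-18)*(3) - 4*(-12) + (-2)*(-3) = 0
Dy = 2*[(-15)*4 - (-3)*16] - (-18)*[(-3)*4 - (-3)*(-3)] + (-2)*[(-3)*16 - (-15)*(-3)]
  = 2*(-12) - (-18)*(-21) + (-2)*(-93) = -216
Dz = 2*[3*16 - (-15)*(-3)] - 4*[(-3)*16 - (-15)*(-3)] + (-18)*[(-3)*(-3) - 3*(-3)]
  = 2*(3) - 4*(-93) + (-18)*(18) = 54
x = Dx/D = 0/54 = 0, y = Dy/D = -216/54 = -4, z = Dz/D = 54/54 = 1
Check eq1: (2)(0) + (4)(-4) + (-2)(1) = -18 = -18 ✓
Check eq2: (-3)(0) + (3)(-4) + (-3)(1) = -15 = -15 ✓
Check eq3: (-3)(0) + (-3)(-4) + (4)(1) = 16 = 16 ✓

x = 0, y = -4, z = 1


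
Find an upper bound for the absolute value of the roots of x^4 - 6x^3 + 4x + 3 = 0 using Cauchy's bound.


Cauchy's bound: all roots r satisfy |r| <= 1 + max(|a_i/a_n|) for i = 0,...,n-1
where a_n is the leading coefficient.

Coefficients: [1, -6, 0, 4, 3]
Leading coefficient a_n = 1
Ratios |a_i/a_n|: 6, 0, 4, 3
Maximum ratio: 6
Cauchy's bound: |r| <= 1 + 6 = 7

Upper bound = 7


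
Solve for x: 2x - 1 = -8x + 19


Starting with: 2x - 1 = -8x + 19
Move all x terms to left: (2 + 8)x = 19 + 1
Simplify: 10x = 20
Divide both sides by 10: x = 2

x = 2


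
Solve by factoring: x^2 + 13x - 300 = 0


We need two numbers that multiply to -300 and add to 13.
Those numbers are -12 and 25 (since (-12) * 25 = -300 and (-12) + 25 = 13).
So x^2 + 13x - 300 = (x - 12)(x + 25) = 0
Setting each factor to zero: x = 12 or x = -25

x = -25, x = 12


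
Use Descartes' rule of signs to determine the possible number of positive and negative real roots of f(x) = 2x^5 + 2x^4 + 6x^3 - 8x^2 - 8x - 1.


Descartes' rule of signs:

For positive roots, count sign changes in f(x) = 2x^5 + 2x^4 + 6x^3 - 8x^2 - 8x - 1:
Signs of coefficients: +, +, +, -, -, -
Number of sign changes: 1
Possible positive real roots: 1

For negative roots, examine f(-x) = -2x^5 + 2x^4 - 6x^3 - 8x^2 + 8x - 1:
Signs of coefficients: -, +, -, -, +, -
Number of sign changes: 4
Possible negative real roots: 4, 2, 0

Positive roots: 1; Negative roots: 4 or 2 or 0


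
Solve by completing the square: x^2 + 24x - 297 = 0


Start: x^2 + 24x - 297 = 0
Move constant: x^2 + 24x = 297
Half of 24 is 12, squared is 144
Add 144 to both sides: x^2 + 24x + 144 = 441
(x + 12)^2 = 441
x + 12 = ±21
x = -12 + 21 = 9 or x = -12 - 21 = -33

x = -33, x = 9


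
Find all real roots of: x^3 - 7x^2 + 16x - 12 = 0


Let p(x) = x^3 - 7x^2 + 16x - 12. By the rational root theorem (leading coefficient 1), any rational root is an integer divisor of 12: try ±1, ±2, ... in turn.
Test x = 1: value = -2 ≠ 0.
Test x = -1: value = -36 ≠ 0.
Test x = 2: value = 0 ✓, so (x - 2) is a factor.
Synthetic division by (x - 2): bring down 1; 1(2) - 7 = -5; (-5)(2) + 16 = 6; 6(2) - 12 = 0 → quotient x^2 - 5x + 6, remainder 0.
Solve the quadratic x^2 - 5x + 6 = 0: discriminant = (-5)^2 - 4(1)(6) = 25 - 24 = 1.
sqrt(1) = 1, so x = (5 ± 1)/2: x = 3 or x = 2.

x = 2 (multiplicity 2), x = 3


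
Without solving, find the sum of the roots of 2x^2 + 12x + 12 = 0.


By Vieta's formulas for ax^2 + bx + c = 0:
  Sum of roots = -b/a
  Product of roots = c/a

Here a = 2, b = 12, c = 12
Sum = -(12)/2 = -6
Product = 12/2 = 6

Sum = -6


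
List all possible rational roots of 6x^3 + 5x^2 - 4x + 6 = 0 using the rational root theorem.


Rational root theorem: possible roots are ±p/q where:
  p divides the constant term (6): p ∈ {1, 2, 3, 6}
  q divides the leading coefficient (6): q ∈ {1, 2, 3, 6}

All possible rational roots: -6, -3, -2, -3/2, -1, -2/3, -1/2, -1/3, -1/6, 1/6, 1/3, 1/2, 2/3, 1, 3/2, 2, 3, 6

-6, -3, -2, -3/2, -1, -2/3, -1/2, -1/3, -1/6, 1/6, 1/3, 1/2, 2/3, 1, 3/2, 2, 3, 6


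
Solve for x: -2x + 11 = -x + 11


Starting with: -2x + 11 = -x + 11
Move all x terms to left: (-2 + 1)x = 11 - 11
Simplify: -x = 0
Divide both sides by -1: x = 0

x = 0


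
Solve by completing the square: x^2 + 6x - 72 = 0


Start: x^2 + 6x - 72 = 0
Move constant: x^2 + 6x = 72
Half of 6 is 3, squared is 9
Add 9 to both sides: x^2 + 6x + 9 = 81
(x + 3)^2 = 81
x + 3 = ±9
x = -3 + 9 = 6 or x = -3 - 9 = -12

x = -12, x = 6


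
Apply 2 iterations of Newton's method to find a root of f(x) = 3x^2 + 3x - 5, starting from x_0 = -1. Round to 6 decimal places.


Newton's method: x_(n+1) = x_n - f(x_n)/f'(x_n)
f(x) = 3x^2 + 3x - 5
f'(x) = 6x + 3

Iteration 1:
  f(-1.000000) = -5.000000
  f'(-1.000000) = -3.000000
  x_1 = -1.000000 - (-5.000000)/(-3.000000) = -2.666667

Iteration 2:
  f(-2.666667) = 8.333333
  f'(-2.666667) = -13.000000
  x_2 = -2.666667 - (8.333333)/(-13.000000) = -2.025641

x_2 = -2.025641


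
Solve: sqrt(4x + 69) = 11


Square both sides: 4x + 69 = 11^2 = 121
4x = 121 - 69 = 52
x = 13
Check: sqrt(4*13 + 69) = sqrt(121) = 11 ✓

x = 13


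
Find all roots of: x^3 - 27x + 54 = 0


Let p(x) = x^3 - 27x + 54. By the rational root theorem (leading coefficient 1), any rational root is an integer divisor of 54: try ±1, ±2, ... in turn.
Test x = 1: value = 28 ≠ 0.
Test x = -1: value = 80 ≠ 0.
Test x = 2: value = 8 ≠ 0.
Test x = -2: value = 100 ≠ 0.
Test x = 3: value = 0 ✓, so (x - 3) is a factor.
Synthetic division by (x - 3): bring down 1; 1(3) + 0 = 3; 3(3) - 27 = -18; (-18)(3) + 54 = 0 → quotient x^2 + 3x - 18, remainder 0.
Solve the quadratic x^2 + 3x - 18 = 0: discriminant = 3^2 - 4(1)(-18) = 9 + 72 = 81.
sqrt(81) = 9, so x = (-3 ± 9)/2: x = 3 or x = -6.
Collecting all roots found:

x = -6, x = 3 (multiplicity 2)


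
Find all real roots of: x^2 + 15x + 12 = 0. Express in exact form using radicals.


Using the quadratic formula: x = (-b ± sqrt(b^2 - 4ac)) / (2a)
Here a = 1, b = 15, c = 12
Discriminant = b^2 - 4ac = 15^2 - 4(1)(12) = 225 - 48 = 177
Since discriminant = 177 > 0, there are two real roots.
x = (-15 ± sqrt(177)) / 2
Numerically: x ≈ -0.8479 or x ≈ -14.1521

x = (-15 + sqrt(177)) / 2 or x = (-15 - sqrt(177)) / 2


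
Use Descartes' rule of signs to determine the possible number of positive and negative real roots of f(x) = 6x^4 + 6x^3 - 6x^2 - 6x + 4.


Descartes' rule of signs:

For positive roots, count sign changes in f(x) = 6x^4 + 6x^3 - 6x^2 - 6x + 4:
Signs of coefficients: +, +, -, -, +
Number of sign changes: 2
Possible positive real roots: 2, 0

For negative roots, examine f(-x) = 6x^4 - 6x^3 - 6x^2 + 6x + 4:
Signs of coefficients: +, -, -, +, +
Number of sign changes: 2
Possible negative real roots: 2, 0

Positive roots: 2 or 0; Negative roots: 2 or 0


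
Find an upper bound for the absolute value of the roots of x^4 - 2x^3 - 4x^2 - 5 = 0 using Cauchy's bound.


Cauchy's bound: all roots r satisfy |r| <= 1 + max(|a_i/a_n|) for i = 0,...,n-1
where a_n is the leading coefficient.

Coefficients: [1, -2, -4, 0, -5]
Leading coefficient a_n = 1
Ratios |a_i/a_n|: 2, 4, 0, 5
Maximum ratio: 5
Cauchy's bound: |r| <= 1 + 5 = 6

Upper bound = 6


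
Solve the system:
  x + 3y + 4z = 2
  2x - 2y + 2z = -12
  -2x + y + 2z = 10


Using Cramer's rule. Expand each determinant along the first row.
D  = 1*[(-2)*2 - 2*1] - 3*[2*2 - 2*(-2)] + 4*[2*1 - (-2)*(-2)]
  = 1*(-6) - 3*(8) + 4*(-2) = -38
Dx = 2*[(-2)*2 - 2*1] - 3*[(-12)*2 - 2*10] + 4*[(-12)*1 - (-2)*10]
  = 2*(-6) - 3*(-44) + 4*(8) = 152
Dy = 1*[(-12)*2 - 2*10] - 2*[2*2 - 2*(-2)] + 4*[2*10 - (-12)*(-2)]
  = 1*(-44) - 2*(8) + 4*(-4) = -76
Dz = 1*[(-2)*10 - (-12)*1] - 3*[2*10 - (-12)*(-2)] + 2*[2*1 - (-2)*(-2)]
  = 1*(-8) - 3*(-4) + 2*(-2) = 0
x = Dx/D = 152/-38 = -4, y = Dy/D = -76/-38 = 2, z = Dz/D = 0/-38 = 0
Check eq1: (1)(-4) + (3)(2) + (4)(0) = 2 = 2 ✓
Check eq2: (2)(-4) + (-2)(2) + (2)(0) = -12 = -12 ✓
Check eq3: (-2)(-4) + (1)(2) + (2)(0) = 10 = 10 ✓

x = -4, y = 2, z = 0


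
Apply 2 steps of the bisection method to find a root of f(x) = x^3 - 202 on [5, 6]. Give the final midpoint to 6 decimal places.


f(x) = x^3 - 202
f(5) = -77 < 0
f(6) = 14 > 0

Step 1: midpoint = (5.000000 + 6.000000)/2 = 5.500000
  f(5.500000) = -35.625000
  f(mid) < 0, so root is in [5.500000, 6.000000]

Step 2: midpoint = (5.500000 + 6.000000)/2 = 5.750000
  f(5.750000) = -11.890625
  f(mid) < 0, so root is in [5.750000, 6.000000]

midpoint = 5.750000


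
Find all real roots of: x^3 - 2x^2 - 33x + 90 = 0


Let p(x) = x^3 - 2x^2 - 33x + 90. By the rational root theorem (leading coefficient 1), any rational root is an integer divisor of 90: try ±1, ±2, ... in turn.
Test x = 1: value = 56 ≠ 0.
Test x = -1: value = 120 ≠ 0.
Test x = 2: value = 24 ≠ 0.
Test x = -2: value = 140 ≠ 0.
Test x = 3: value = 0 ✓, so (x - 3) is a factor.
Synthetic division by (x - 3): bring down 1; 1(3) - 2 = 1; 1(3) - 33 = -30; (-30)(3) + 90 = 0 → quotient x^2 + x - 30, remainder 0.
Solve the quadratic x^2 + x - 30 = 0: discriminant = 1^2 - 4(1)(-30) = 1 + 120 = 121.
sqrt(121) = 11, so x = (-1 ± 11)/2: x = 5 or x = -6.

x = -6, x = 3, x = 5


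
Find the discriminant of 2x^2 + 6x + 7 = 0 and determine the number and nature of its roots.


For ax^2 + bx + c = 0, discriminant D = b^2 - 4ac
Here a = 2, b = 6, c = 7
D = (6)^2 - 4(2)(7) = 36 - 56 = -20

D = -20 < 0
The equation has no real roots (2 complex conjugate roots).

Discriminant = -20, no real roots (2 complex conjugate roots)


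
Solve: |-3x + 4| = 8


An absolute value equation |expr| = 8 gives two cases:
Case 1: -3x + 4 = 8
  -3x = 4, so x = -4/3
Case 2: -3x + 4 = -8
  -3x = -12, so x = 4

x = -4/3, x = 4


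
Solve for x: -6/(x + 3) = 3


Multiply both sides by (x + 3): -6 = 3(x + 3)
Distribute: -6 = 3x + 9
3x = -6 - 9 = -15
x = -5

x = -5


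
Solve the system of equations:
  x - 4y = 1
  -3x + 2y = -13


Using Cramer's rule:
Determinant D = (1)(2) - (-3)(-4) = 2 - 12 = -10
Dx = (1)(2) - (-13)(-4) = 2 - 52 = -50
Dy = (1)(-13) - (-3)(1) = -13 + 3 = -10
x = Dx/D = -50/-10 = 5
y = Dy/D = -10/-10 = 1

x = 5, y = 1


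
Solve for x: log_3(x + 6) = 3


Convert to exponential form: x + 6 = 3^3 = 27
x = 27 - 6 = 21
Check: log_3(21 + 6) = log_3(27) = log_3(27) = 3 ✓

x = 21


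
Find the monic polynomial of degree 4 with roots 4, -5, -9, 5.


A monic polynomial with roots 4, -5, -9, 5 is:
p(x) = (x - 4)(x + 5)(x + 9)(x - 5)
After multiplying by (x - 4): x - 4
After multiplying by (x + 5): x^2 + x - 20
After multiplying by (x + 9): x^3 + 10x^2 - 11x - 180
After multiplying by (x - 5): x^4 + 5x^3 - 61x^2 - 125x + 900

x^4 + 5x^3 - 61x^2 - 125x + 900


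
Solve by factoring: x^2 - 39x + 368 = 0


We need two numbers that multiply to 368 and add to -39.
Those numbers are -16 and -23 (since (-16) * (-23) = 368 and (-16) + (-23) = -39).
So x^2 - 39x + 368 = (x - 16)(x - 23) = 0
Setting each factor to zero: x = 16 or x = 23

x = 16, x = 23


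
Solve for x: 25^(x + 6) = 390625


Express both sides with the same base.
390625 = 25^4
Since the bases match, equate exponents: x + 6 = 4
So x = 4 - (6) = -2

x = -2


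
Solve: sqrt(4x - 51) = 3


Square both sides: 4x - 51 = 3^2 = 9
4x = 9 + 51 = 60
x = 15
Check: sqrt(4*15 - 51) = sqrt(9) = 3 ✓

x = 15


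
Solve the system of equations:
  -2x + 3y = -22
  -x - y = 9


Using Cramer's rule:
Determinant D = (-2)(-1) - (-1)(3) = 2 + 3 = 5
Dx = (-22)(-1) - (9)(3) = 22 - 27 = -5
Dy = (-2)(9) - (-1)(-22) = -18 - 22 = -40
x = Dx/D = -5/5 = -1
y = Dy/D = -40/5 = -8

x = -1, y = -8


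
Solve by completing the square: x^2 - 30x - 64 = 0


Start: x^2 - 30x - 64 = 0
Move constant: x^2 - 30x = 64
Half of -30 is -15, squared is 225
Add 225 to both sides: x^2 - 30x + 225 = 289
(x - 15)^2 = 289
x - 15 = ±17
x = 15 + 17 = 32 or x = 15 - 17 = -2

x = -2, x = 32


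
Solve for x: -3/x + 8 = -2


Subtract 8 from both sides: -3/x = -10
Multiply both sides by x: -3 = -10 * x
Divide by -10: x = 3/10

x = 3/10


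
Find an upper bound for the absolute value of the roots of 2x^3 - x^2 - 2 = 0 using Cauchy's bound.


Cauchy's bound: all roots r satisfy |r| <= 1 + max(|a_i/a_n|) for i = 0,...,n-1
where a_n is the leading coefficient.

Coefficients: [2, -1, 0, -2]
Leading coefficient a_n = 2
Ratios |a_i/a_n|: 1/2, 0, 1
Maximum ratio: 1
Cauchy's bound: |r| <= 1 + 1 = 2

Upper bound = 2


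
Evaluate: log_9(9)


We need the exponent such that 9^? = 9
9^1 = 9
Therefore log_9(9) = 1

1


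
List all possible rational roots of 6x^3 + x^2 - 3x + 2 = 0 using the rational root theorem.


Rational root theorem: possible roots are ±p/q where:
  p divides the constant term (2): p ∈ {1, 2}
  q divides the leading coefficient (6): q ∈ {1, 2, 3, 6}

All possible rational roots: -2, -1, -2/3, -1/2, -1/3, -1/6, 1/6, 1/3, 1/2, 2/3, 1, 2

-2, -1, -2/3, -1/2, -1/3, -1/6, 1/6, 1/3, 1/2, 2/3, 1, 2


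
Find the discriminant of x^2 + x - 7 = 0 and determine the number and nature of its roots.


For ax^2 + bx + c = 0, discriminant D = b^2 - 4ac
Here a = 1, b = 1, c = -7
D = (1)^2 - 4(1)(-7) = 1 + 28 = 29

D = 29 > 0 but not a perfect square
The equation has 2 distinct real irrational roots.

Discriminant = 29, 2 distinct real irrational roots


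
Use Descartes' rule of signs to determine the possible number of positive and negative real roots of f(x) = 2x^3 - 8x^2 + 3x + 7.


Descartes' rule of signs:

For positive roots, count sign changes in f(x) = 2x^3 - 8x^2 + 3x + 7:
Signs of coefficients: +, -, +, +
Number of sign changes: 2
Possible positive real roots: 2, 0

For negative roots, examine f(-x) = -2x^3 - 8x^2 - 3x + 7:
Signs of coefficients: -, -, -, +
Number of sign changes: 1
Possible negative real roots: 1

Positive roots: 2 or 0; Negative roots: 1


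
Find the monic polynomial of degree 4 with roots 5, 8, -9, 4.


A monic polynomial with roots 5, 8, -9, 4 is:
p(x) = (x - 5)(x - 8)(x + 9)(x - 4)
After multiplying by (x - 5): x - 5
After multiplying by (x - 8): x^2 - 13x + 40
After multiplying by (x + 9): x^3 - 4x^2 - 77x + 360
After multiplying by (x - 4): x^4 - 8x^3 - 61x^2 + 668x - 1440

x^4 - 8x^3 - 61x^2 + 668x - 1440


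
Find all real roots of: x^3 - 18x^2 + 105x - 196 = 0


Let p(x) = x^3 - 18x^2 + 105x - 196. By the rational root theorem (leading coefficient 1), any rational root is an integer divisor of 196: try ±1, ±2, ... in turn.
Test x = 1: value = -108 ≠ 0.
Test x = -1: value = -320 ≠ 0.
Test x = 2: value = -50 ≠ 0.
Test x = -2: value = -486 ≠ 0.
Test x = 4: value = 0 ✓, so (x - 4) is a factor.
Synthetic division by (x - 4): bring down 1; 1(4) - 18 = -14; (-14)(4) + 105 = 49; 49(4) - 196 = 0 → quotient x^2 - 14x + 49, remainder 0.
Solve the quadratic x^2 - 14x + 49 = 0: discriminant = (-14)^2 - 4(1)(49) = 196 - 196 = 0.
Discriminant = 0, so a double root: x = 14/2 = 7.

x = 4, x = 7 (multiplicity 2)


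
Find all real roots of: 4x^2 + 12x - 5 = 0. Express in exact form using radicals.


Using the quadratic formula: x = (-b ± sqrt(b^2 - 4ac)) / (2a)
Here a = 4, b = 12, c = -5
Discriminant = b^2 - 4ac = 12^2 - 4(4)(-5) = 144 + 80 = 224
Since discriminant = 224 > 0, there are two real roots.
x = (-12 ± 4*sqrt(14)) / 8
Simplifying: x = (-3 ± sqrt(14)) / 2
Numerically: x ≈ 0.3708 or x ≈ -3.3708

x = (-3 + sqrt(14)) / 2 or x = (-3 - sqrt(14)) / 2


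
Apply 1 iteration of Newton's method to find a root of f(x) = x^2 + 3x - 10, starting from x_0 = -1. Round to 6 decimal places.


Newton's method: x_(n+1) = x_n - f(x_n)/f'(x_n)
f(x) = x^2 + 3x - 10
f'(x) = 2x + 3

Iteration 1:
  f(-1.000000) = -12.000000
  f'(-1.000000) = 1.000000
  x_1 = -1.000000 - (-12.000000)/(1.000000) = 11.000000

x_1 = 11.000000


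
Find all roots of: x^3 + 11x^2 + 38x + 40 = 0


Let p(x) = x^3 + 11x^2 + 38x + 40. By the rational root theorem (leading coefficient 1), any rational root is an integer divisor of 40: try ±1, ±2, ... in turn.
Test x = 1: value = 90 ≠ 0.
Test x = -1: value = 12 ≠ 0.
Test x = 2: value = 168 ≠ 0.
Test x = -2: value = 0 ✓, so (x + 2) is a factor.
Synthetic division by (x + 2): bring down 1; 1(-2) + 11 = 9; 9(-2) + 38 = 20; 20(-2) + 40 = 0 → quotient x^2 + 9x + 20, remainder 0.
Solve the quadratic x^2 + 9x + 20 = 0: discriminant = 9^2 - 4(1)(20) = 81 - 80 = 1.
sqrt(1) = 1, so x = (-9 ± 1)/2: x = -4 or x = -5.
Collecting all roots found:

x = -5, x = -4, x = -2


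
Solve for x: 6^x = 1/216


Express both sides with the same base.
1/216 = 6^(-3)
Since the bases match: x = -3

x = -3


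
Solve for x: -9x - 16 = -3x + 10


Starting with: -9x - 16 = -3x + 10
Move all x terms to left: (-9 + 3)x = 10 + 16
Simplify: -6x = 26
Divide both sides by -6: x = -13/3

x = -13/3


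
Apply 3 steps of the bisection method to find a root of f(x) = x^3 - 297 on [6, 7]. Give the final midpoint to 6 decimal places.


f(x) = x^3 - 297
f(6) = -81 < 0
f(7) = 46 > 0

Step 1: midpoint = (6.000000 + 7.000000)/2 = 6.500000
  f(6.500000) = -22.375000
  f(mid) < 0, so root is in [6.500000, 7.000000]

Step 2: midpoint = (6.500000 + 7.000000)/2 = 6.750000
  f(6.750000) = 10.546875
  f(mid) > 0, so root is in [6.500000, 6.750000]

Step 3: midpoint = (6.500000 + 6.750000)/2 = 6.625000
  f(6.625000) = -6.224609
  f(mid) < 0, so root is in [6.625000, 6.750000]

midpoint = 6.625000


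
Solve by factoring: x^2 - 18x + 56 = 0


We need two numbers that multiply to 56 and add to -18.
Those numbers are -14 and -4 (since (-14) * (-4) = 56 and (-14) + (-4) = -18).
So x^2 - 18x + 56 = (x - 14)(x - 4) = 0
Setting each factor to zero: x = 14 or x = 4

x = 4, x = 14


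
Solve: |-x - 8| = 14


An absolute value equation |expr| = 14 gives two cases:
Case 1: -x - 8 = 14
  -x = 22, so x = -22
Case 2: -x - 8 = -14
  -x = -6, so x = 6

x = -22, x = 6


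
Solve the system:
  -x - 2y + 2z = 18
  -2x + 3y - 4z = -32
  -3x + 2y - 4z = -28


Using Cramer's rule. Expand each determinant along the first row.
D  = (-1)*[3*(-4) - (-4)*2] - (-2)*[(-2)*(-4) - (-4)*(-3)] + 2*[(-2)*2 - 3*(-3)]
  = (-1)*(-4) - (-2)*(-4) + 2*(5) = 6
Dx = 18*[3*(-4) - (-4)*2] - (-2)*[(-32)*(-4) - (-4)*(-28)] + 2*[(-32)*2 - 3*(-28)]
  = 18*(-4) - (-2)*(16) + 2*(20) = 0
Dy = (-1)*[(-32)*(-4) - (-4)*(-28)] - 18*[(-2)*(-4) - (-4)*(-3)] + 2*[(-2)*(-28) - (-32)*(-3)]
  = (-1)*(16) - 18*(-4) + 2*(-40) = -24
Dz = (-1)*[3*(-28) - (-32)*2] - (-2)*[(-2)*(-28) - (-32)*(-3)] + 18*[(-2)*2 - 3*(-3)]
  = (-1)*(-20) - (-2)*(-40) + 18*(5) = 30
x = Dx/D = 0/6 = 0, y = Dy/D = -24/6 = -4, z = Dz/D = 30/6 = 5
Check eq1: (-1)(0) + (-2)(-4) + (2)(5) = 18 = 18 ✓
Check eq2: (-2)(0) + (3)(-4) + (-4)(5) = -32 = -32 ✓
Check eq3: (-3)(0) + (2)(-4) + (-4)(5) = -28 = -28 ✓

x = 0, y = -4, z = 5


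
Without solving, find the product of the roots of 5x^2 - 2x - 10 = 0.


By Vieta's formulas for ax^2 + bx + c = 0:
  Sum of roots = -b/a
  Product of roots = c/a

Here a = 5, b = -2, c = -10
Sum = -(-2)/5 = 2/5
Product = -10/5 = -2

Product = -2


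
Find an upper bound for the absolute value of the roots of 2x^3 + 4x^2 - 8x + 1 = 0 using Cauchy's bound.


Cauchy's bound: all roots r satisfy |r| <= 1 + max(|a_i/a_n|) for i = 0,...,n-1
where a_n is the leading coefficient.

Coefficients: [2, 4, -8, 1]
Leading coefficient a_n = 2
Ratios |a_i/a_n|: 2, 4, 1/2
Maximum ratio: 4
Cauchy's bound: |r| <= 1 + 4 = 5

Upper bound = 5


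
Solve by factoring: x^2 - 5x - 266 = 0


We need two numbers that multiply to -266 and add to -5.
Those numbers are -19 and 14 (since (-19) * 14 = -266 and (-19) + 14 = -5).
So x^2 - 5x - 266 = (x - 19)(x + 14) = 0
Setting each factor to zero: x = 19 or x = -14

x = -14, x = 19


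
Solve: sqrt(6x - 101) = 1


Square both sides: 6x - 101 = 1^2 = 1
6x = 1 + 101 = 102
x = 17
Check: sqrt(6*17 - 101) = sqrt(1) = 1 ✓

x = 17


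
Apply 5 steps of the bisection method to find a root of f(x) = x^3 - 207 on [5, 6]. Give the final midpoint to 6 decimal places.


f(x) = x^3 - 207
f(5) = -82 < 0
f(6) = 9 > 0

Step 1: midpoint = (5.000000 + 6.000000)/2 = 5.500000
  f(5.500000) = -40.625000
  f(mid) < 0, so root is in [5.500000, 6.000000]

Step 2: midpoint = (5.500000 + 6.000000)/2 = 5.750000
  f(5.750000) = -16.890625
  f(mid) < 0, so root is in [5.750000, 6.000000]

Step 3: midpoint = (5.750000 + 6.000000)/2 = 5.875000
  f(5.875000) = -4.220703
  f(mid) < 0, so root is in [5.875000, 6.000000]

Step 4: midpoint = (5.875000 + 6.000000)/2 = 5.937500
  f(5.937500) = 2.320068
  f(mid) > 0, so root is in [5.875000, 5.937500]

Step 5: midpoint = (5.875000 + 5.937500)/2 = 5.906250
  f(5.906250) = -0.967621
  f(mid) < 0, so root is in [5.906250, 5.937500]

midpoint = 5.906250


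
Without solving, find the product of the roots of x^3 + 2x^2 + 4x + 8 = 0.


By Vieta's formulas for x^3 + bx^2 + cx + d = 0:
  r1 + r2 + r3 = -b/a = -2
  r1*r2 + r1*r3 + r2*r3 = c/a = 4
  r1*r2*r3 = -d/a = -8


Product = -8


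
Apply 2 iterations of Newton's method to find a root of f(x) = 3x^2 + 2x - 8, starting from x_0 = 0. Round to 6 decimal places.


Newton's method: x_(n+1) = x_n - f(x_n)/f'(x_n)
f(x) = 3x^2 + 2x - 8
f'(x) = 6x + 2

Iteration 1:
  f(0.000000) = -8.000000
  f'(0.000000) = 2.000000
  x_1 = 0.000000 - (-8.000000)/(2.000000) = 4.000000

Iteration 2:
  f(4.000000) = 48.000000
  f'(4.000000) = 26.000000
  x_2 = 4.000000 - (48.000000)/(26.000000) = 2.153846

x_2 = 2.153846


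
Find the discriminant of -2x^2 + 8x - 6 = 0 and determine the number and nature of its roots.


For ax^2 + bx + c = 0, discriminant D = b^2 - 4ac
Here a = -2, b = 8, c = -6
D = (8)^2 - 4(-2)(-6) = 64 - 48 = 16

D = 16 > 0 and is a perfect square (sqrt = 4)
The equation has 2 distinct real rational roots.

Discriminant = 16, 2 distinct real rational roots


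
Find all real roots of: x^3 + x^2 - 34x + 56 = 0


Let p(x) = x^3 + x^2 - 34x + 56. By the rational root theorem (leading coefficient 1), any rational root is an integer divisor of 56: try ±1, ±2, ... in turn.
Test x = 1: value = 24 ≠ 0.
Test x = -1: value = 90 ≠ 0.
Test x = 2: value = 0 ✓, so (x - 2) is a factor.
Synthetic division by (x - 2): bring down 1; 1(2) + 1 = 3; 3(2) - 34 = -28; (-28)(2) + 56 = 0 → quotient x^2 + 3x - 28, remainder 0.
Solve the quadratic x^2 + 3x - 28 = 0: discriminant = 3^2 - 4(1)(-28) = 9 + 112 = 121.
sqrt(121) = 11, so x = (-3 ± 11)/2: x = 4 or x = -7.

x = -7, x = 2, x = 4


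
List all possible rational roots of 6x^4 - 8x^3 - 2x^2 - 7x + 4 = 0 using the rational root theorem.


Rational root theorem: possible roots are ±p/q where:
  p divides the constant term (4): p ∈ {1, 2, 4}
  q divides the leading coefficient (6): q ∈ {1, 2, 3, 6}

All possible rational roots: -4, -2, -4/3, -1, -2/3, -1/2, -1/3, -1/6, 1/6, 1/3, 1/2, 2/3, 1, 4/3, 2, 4

-4, -2, -4/3, -1, -2/3, -1/2, -1/3, -1/6, 1/6, 1/3, 1/2, 2/3, 1, 4/3, 2, 4


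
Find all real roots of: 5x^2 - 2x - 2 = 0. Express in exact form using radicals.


Using the quadratic formula: x = (-b ± sqrt(b^2 - 4ac)) / (2a)
Here a = 5, b = -2, c = -2
Discriminant = b^2 - 4ac = (-2)^2 - 4(5)(-2) = 4 + 40 = 44
Since discriminant = 44 > 0, there are two real roots.
x = (2 ± 2*sqrt(11)) / 10
Simplifying: x = (1 ± sqrt(11)) / 5
Numerically: x ≈ 0.8633 or x ≈ -0.4633

x = (1 + sqrt(11)) / 5 or x = (1 - sqrt(11)) / 5


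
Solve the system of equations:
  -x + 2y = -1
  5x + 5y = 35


Using Cramer's rule:
Determinant D = (-1)(5) - (5)(2) = -5 - 10 = -15
Dx = (-1)(5) - (35)(2) = -5 - 70 = -75
Dy = (-1)(35) - (5)(-1) = -35 + 5 = -30
x = Dx/D = -75/-15 = 5
y = Dy/D = -30/-15 = 2

x = 5, y = 2


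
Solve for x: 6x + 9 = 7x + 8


Starting with: 6x + 9 = 7x + 8
Move all x terms to left: (6 - 7)x = 8 - 9
Simplify: -x = -1
Divide both sides by -1: x = 1

x = 1


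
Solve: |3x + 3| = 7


An absolute value equation |expr| = 7 gives two cases:
Case 1: 3x + 3 = 7
  3x = 4, so x = 4/3
Case 2: 3x + 3 = -7
  3x = -10, so x = -10/3

x = -10/3, x = 4/3


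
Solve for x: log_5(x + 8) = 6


Convert to exponential form: x + 8 = 5^6 = 15625
x = 15625 - 8 = 15617
Check: log_5(15617 + 8) = log_5(15625) = log_5(15625) = 6 ✓

x = 15617


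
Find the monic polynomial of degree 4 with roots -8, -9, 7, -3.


A monic polynomial with roots -8, -9, 7, -3 is:
p(x) = (x + 8)(x + 9)(x - 7)(x + 3)
After multiplying by (x + 8): x + 8
After multiplying by (x + 9): x^2 + 17x + 72
After multiplying by (x - 7): x^3 + 10x^2 - 47x - 504
After multiplying by (x + 3): x^4 + 13x^3 - 17x^2 - 645x - 1512

x^4 + 13x^3 - 17x^2 - 645x - 1512


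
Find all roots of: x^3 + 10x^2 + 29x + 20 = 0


Let p(x) = x^3 + 10x^2 + 29x + 20. By the rational root theorem (leading coefficient 1), any rational root is an integer divisor of 20: try ±1, ±2, ... in turn.
Test x = 1: value = 60 ≠ 0.
Test x = -1: value = 0 ✓, so (x + 1) is a factor.
Synthetic division by (x + 1): bring down 1; 1(-1) + 10 = 9; 9(-1) + 29 = 20; 20(-1) + 20 = 0 → quotient x^2 + 9x + 20, remainder 0.
Solve the quadratic x^2 + 9x + 20 = 0: discriminant = 9^2 - 4(1)(20) = 81 - 80 = 1.
sqrt(1) = 1, so x = (-9 ± 1)/2: x = -4 or x = -5.
Collecting all roots found:

x = -5, x = -4, x = -1


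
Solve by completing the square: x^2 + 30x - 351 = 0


Start: x^2 + 30x - 351 = 0
Move constant: x^2 + 30x = 351
Half of 30 is 15, squared is 225
Add 225 to both sides: x^2 + 30x + 225 = 576
(x + 15)^2 = 576
x + 15 = ±24
x = -15 + 24 = 9 or x = -15 - 24 = -39

x = -39, x = 9


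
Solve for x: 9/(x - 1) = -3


Multiply both sides by (x - 1): 9 = -3(x - 1)
Distribute: 9 = -3x + 3
-3x = 9 - 3 = 6
x = -2

x = -2


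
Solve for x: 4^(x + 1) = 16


Express both sides with the same base.
16 = 4^2
Since the bases match, equate exponents: x + 1 = 2
So x = 2 - (1) = 1

x = 1


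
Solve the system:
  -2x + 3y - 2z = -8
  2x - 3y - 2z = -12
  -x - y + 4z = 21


Using Cramer's rule. Expand each determinant along the first row.
D  = (-2)*[(-3)*4 - (-2)*(-1)] - 3*[2*4 - (-2)*(-1)] + (-2)*[2*(-1) - (-3)*(-1)]
  = (-2)*(-14) - 3*(6) + (-2)*(-5) = 20
Dx = (-8)*[(-3)*4 - (-2)*(-1)] - 3*[(-12)*4 - (-2)*21] + (-2)*[(-12)*(-1) - (-3)*21]
  = (-8)*(-14) - 3*(-6) + (-2)*(75) = -20
Dy = (-2)*[(-12)*4 - (-2)*21] - (-8)*[2*4 - (-2)*(-1)] + (-2)*[2*21 - (-12)*(-1)]
  = (-2)*(-6) - (-8)*(6) + (-2)*(30) = 0
Dz = (-2)*[(-3)*21 - (-12)*(-1)] - 3*[2*21 - (-12)*(-1)] + (-8)*[2*(-1) - (-3)*(-1)]
  = (-2)*(-75) - 3*(30) + (-8)*(-5) = 100
x = Dx/D = -20/20 = -1, y = Dy/D = 0/20 = 0, z = Dz/D = 100/20 = 5
Check eq1: (-2)(-1) + (3)(0) + (-2)(5) = -8 = -8 ✓
Check eq2: (2)(-1) + (-3)(0) + (-2)(5) = -12 = -12 ✓
Check eq3: (-1)(-1) + (-1)(0) + (4)(5) = 21 = 21 ✓

x = -1, y = 0, z = 5


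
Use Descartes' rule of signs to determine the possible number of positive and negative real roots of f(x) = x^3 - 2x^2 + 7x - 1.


Descartes' rule of signs:

For positive roots, count sign changes in f(x) = x^3 - 2x^2 + 7x - 1:
Signs of coefficients: +, -, +, -
Number of sign changes: 3
Possible positive real roots: 3, 1

For negative roots, examine f(-x) = -x^3 - 2x^2 - 7x - 1:
Signs of coefficients: -, -, -, -
Number of sign changes: 0
Possible negative real roots: 0

Positive roots: 3 or 1; Negative roots: 0


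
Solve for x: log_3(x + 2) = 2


Convert to exponential form: x + 2 = 3^2 = 9
x = 9 - 2 = 7
Check: log_3(7 + 2) = log_3(9) = log_3(9) = 2 ✓

x = 7


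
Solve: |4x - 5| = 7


An absolute value equation |expr| = 7 gives two cases:
Case 1: 4x - 5 = 7
  4x = 12, so x = 3
Case 2: 4x - 5 = -7
  4x = -2, so x = -1/2

x = -1/2, x = 3


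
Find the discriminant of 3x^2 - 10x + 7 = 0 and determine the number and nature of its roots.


For ax^2 + bx + c = 0, discriminant D = b^2 - 4ac
Here a = 3, b = -10, c = 7
D = (-10)^2 - 4(3)(7) = 100 - 84 = 16

D = 16 > 0 and is a perfect square (sqrt = 4)
The equation has 2 distinct real rational roots.

Discriminant = 16, 2 distinct real rational roots


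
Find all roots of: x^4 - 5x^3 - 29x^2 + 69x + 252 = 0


Let p(x) = x^4 - 5x^3 - 29x^2 + 69x + 252. By the rational root theorem (leading coefficient 1), any rational root is an integer divisor of 252: try ±1, ±2, ... in turn.
Test x = 1: value = 288 ≠ 0.
Test x = -1: value = 160 ≠ 0.
Test x = 2: value = 250 ≠ 0.
Test x = -2: value = 54 ≠ 0.
Test x = 3: value = 144 ≠ 0.
Test x = -3: value = 0 ✓, so (x + 3) is a factor.
Synthetic division by (x + 3): bring down 1; 1(-3) - 5 = -8; (-8)(-3) - 29 = -5; (-5)(-3) + 69 = 84; 84(-3) + 252 = 0 → quotient x^3 - 8x^2 - 5x + 84, remainder 0.
Continue with the quotient x^3 - 8x^2 - 5x + 84 (candidates must divide 84; re-test x = -3 first in case it repeats).
Test x = -3: value = 0 ✓, so (x + 3) is a factor.
Synthetic division by (x + 3): bring down 1; 1(-3) - 8 = -11; (-11)(-3) - 5 = 28; 28(-3) + 84 = 0 → quotient x^2 - 11x + 28, remainder 0.
Solve the quadratic x^2 - 11x + 28 = 0: discriminant = (-11)^2 - 4(1)(28) = 121 - 112 = 9.
sqrt(9) = 3, so x = (11 ± 3)/2: x = 7 or x = 4.
Collecting all roots found:

x = -3 (multiplicity 2), x = 4, x = 7


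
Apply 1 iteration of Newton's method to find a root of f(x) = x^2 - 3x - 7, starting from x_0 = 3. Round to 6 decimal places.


Newton's method: x_(n+1) = x_n - f(x_n)/f'(x_n)
f(x) = x^2 - 3x - 7
f'(x) = 2x - 3

Iteration 1:
  f(3.000000) = -7.000000
  f'(3.000000) = 3.000000
  x_1 = 3.000000 - (-7.000000)/(3.000000) = 5.333333

x_1 = 5.333333


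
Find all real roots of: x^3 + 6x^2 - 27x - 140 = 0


Let p(x) = x^3 + 6x^2 - 27x - 140. By the rational root theorem (leading coefficient 1), any rational root is an integer divisor of 140: try ±1, ±2, ... in turn.
Test x = 1: value = -160 ≠ 0.
Test x = -1: value = -108 ≠ 0.
Test x = 2: value = -162 ≠ 0.
Test x = -2: value = -70 ≠ 0.
Test x = 4: value = -88 ≠ 0.
Test x = -4: value = 0 ✓, so (x + 4) is a factor.
Synthetic division by (x + 4): bring down 1; 1(-4) + 6 = 2; 2(-4) - 27 = -35; (-35)(-4) - 140 = 0 → quotient x^2 + 2x - 35, remainder 0.
Solve the quadratic x^2 + 2x - 35 = 0: discriminant = 2^2 - 4(1)(-35) = 4 + 140 = 144.
sqrt(144) = 12, so x = (-2 ± 12)/2: x = 5 or x = -7.

x = -7, x = -4, x = 5


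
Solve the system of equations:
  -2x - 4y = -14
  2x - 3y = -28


Using Cramer's rule:
Determinant D = (-2)(-3) - (2)(-4) = 6 + 8 = 14
Dx = (-14)(-3) - (-28)(-4) = 42 - 112 = -70
Dy = (-2)(-28) - (2)(-14) = 56 + 28 = 84
x = Dx/D = -70/14 = -5
y = Dy/D = 84/14 = 6

x = -5, y = 6


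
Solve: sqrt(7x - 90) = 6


Square both sides: 7x - 90 = 6^2 = 36
7x = 36 + 90 = 126
x = 18
Check: sqrt(7*18 - 90) = sqrt(36) = 6 ✓

x = 18


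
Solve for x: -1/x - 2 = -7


Subtract -2 from both sides: -1/x = -5
Multiply both sides by x: -1 = -5 * x
Divide by -5: x = 1/5

x = 1/5


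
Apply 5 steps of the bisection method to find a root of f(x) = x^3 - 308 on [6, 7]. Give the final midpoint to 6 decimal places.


f(x) = x^3 - 308
f(6) = -92 < 0
f(7) = 35 > 0

Step 1: midpoint = (6.000000 + 7.000000)/2 = 6.500000
  f(6.500000) = -33.375000
  f(mid) < 0, so root is in [6.500000, 7.000000]

Step 2: midpoint = (6.500000 + 7.000000)/2 = 6.750000
  f(6.750000) = -0.453125
  f(mid) < 0, so root is in [6.750000, 7.000000]

Step 3: midpoint = (6.750000 + 7.000000)/2 = 6.875000
  f(6.875000) = 16.951172
  f(mid) > 0, so root is in [6.750000, 6.875000]

Step 4: midpoint = (6.750000 + 6.875000)/2 = 6.812500
  f(6.812500) = 8.169189
  f(mid) > 0, so root is in [6.750000, 6.812500]

Step 5: midpoint = (6.750000 + 6.812500)/2 = 6.781250
  f(6.781250) = 3.838165
  f(mid) > 0, so root is in [6.750000, 6.781250]

midpoint = 6.781250


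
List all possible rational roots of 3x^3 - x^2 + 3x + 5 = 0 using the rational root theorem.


Rational root theorem: possible roots are ±p/q where:
  p divides the constant term (5): p ∈ {1, 5}
  q divides the leading coefficient (3): q ∈ {1, 3}

All possible rational roots: -5, -5/3, -1, -1/3, 1/3, 1, 5/3, 5

-5, -5/3, -1, -1/3, 1/3, 1, 5/3, 5


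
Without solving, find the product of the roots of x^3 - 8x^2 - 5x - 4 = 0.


By Vieta's formulas for x^3 + bx^2 + cx + d = 0:
  r1 + r2 + r3 = -b/a = 8
  r1*r2 + r1*r3 + r2*r3 = c/a = -5
  r1*r2*r3 = -d/a = 4


Product = 4


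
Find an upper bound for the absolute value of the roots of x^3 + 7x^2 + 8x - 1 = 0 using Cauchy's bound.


Cauchy's bound: all roots r satisfy |r| <= 1 + max(|a_i/a_n|) for i = 0,...,n-1
where a_n is the leading coefficient.

Coefficients: [1, 7, 8, -1]
Leading coefficient a_n = 1
Ratios |a_i/a_n|: 7, 8, 1
Maximum ratio: 8
Cauchy's bound: |r| <= 1 + 8 = 9

Upper bound = 9


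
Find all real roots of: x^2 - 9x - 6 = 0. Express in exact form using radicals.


Using the quadratic formula: x = (-b ± sqrt(b^2 - 4ac)) / (2a)
Here a = 1, b = -9, c = -6
Discriminant = b^2 - 4ac = (-9)^2 - 4(1)(-6) = 81 + 24 = 105
Since discriminant = 105 > 0, there are two real roots.
x = (9 ± sqrt(105)) / 2
Numerically: x ≈ 9.6235 or x ≈ -0.6235

x = (9 + sqrt(105)) / 2 or x = (9 - sqrt(105)) / 2


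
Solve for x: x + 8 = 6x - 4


Starting with: x + 8 = 6x - 4
Move all x terms to left: (1 - 6)x = -4 - 8
Simplify: -5x = -12
Divide both sides by -5: x = 12/5

x = 12/5


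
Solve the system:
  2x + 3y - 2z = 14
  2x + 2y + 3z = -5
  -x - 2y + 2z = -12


Using Cramer's rule. Expand each determinant along the first row.
D  = 2*[2*2 - 3*(-2)] - 3*[2*2 - 3*(-1)] + (-2)*[2*(-2) - 2*(-1)]
  = 2*(10) - 3*(7) + (-2)*(-2) = 3
Dx = 14*[2*2 - 3*(-2)] - 3*[(-5)*2 - 3*(-12)] + (-2)*[(-5)*(-2) - 2*(-12)]
  = 14*(10) - 3*(26) + (-2)*(34) = -6
Dy = 2*[(-5)*2 - 3*(-12)] - 14*[2*2 - 3*(-1)] + (-2)*[2*(-12) - (-5)*(-1)]
  = 2*(26) - 14*(7) + (-2)*(-29) = 12
Dz = 2*[2*(-12) - (-5)*(-2)] - 3*[2*(-12) - (-5)*(-1)] + 14*[2*(-2) - 2*(-1)]
  = 2*(-34) - 3*(-29) + 14*(-2) = -9
x = Dx/D = -6/3 = -2, y = Dy/D = 12/3 = 4, z = Dz/D = -9/3 = -3
Check eq1: (2)(-2) + (3)(4) + (-2)(-3) = 14 = 14 ✓
Check eq2: (2)(-2) + (2)(4) + (3)(-3) = -5 = -5 ✓
Check eq3: (-1)(-2) + (-2)(4) + (2)(-3) = -12 = -12 ✓

x = -2, y = 4, z = -3


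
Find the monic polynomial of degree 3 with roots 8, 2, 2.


A monic polynomial with roots 8, 2, 2 is:
p(x) = (x - 8)(x - 2)(x - 2)
After multiplying by (x - 8): x - 8
After multiplying by (x - 2): x^2 - 10x + 16
After multiplying by (x - 2): x^3 - 12x^2 + 36x - 32

x^3 - 12x^2 + 36x - 32


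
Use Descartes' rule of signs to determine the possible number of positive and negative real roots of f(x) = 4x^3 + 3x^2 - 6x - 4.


Descartes' rule of signs:

For positive roots, count sign changes in f(x) = 4x^3 + 3x^2 - 6x - 4:
Signs of coefficients: +, +, -, -
Number of sign changes: 1
Possible positive real roots: 1

For negative roots, examine f(-x) = -4x^3 + 3x^2 + 6x - 4:
Signs of coefficients: -, +, +, -
Number of sign changes: 2
Possible negative real roots: 2, 0

Positive roots: 1; Negative roots: 2 or 0
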